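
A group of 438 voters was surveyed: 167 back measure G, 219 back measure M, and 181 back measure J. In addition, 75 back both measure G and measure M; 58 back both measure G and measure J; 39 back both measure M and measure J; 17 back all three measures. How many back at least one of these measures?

412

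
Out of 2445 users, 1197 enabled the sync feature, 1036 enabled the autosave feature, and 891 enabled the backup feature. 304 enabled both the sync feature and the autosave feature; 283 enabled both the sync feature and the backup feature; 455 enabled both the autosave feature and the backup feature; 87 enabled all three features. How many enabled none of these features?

Inclusion–exclusion gives
N(≥1) = 1197 + 1036 + 891 − 304 − 283 − 455 + 87 = 2169
None: 2445 − 2169 = 276

276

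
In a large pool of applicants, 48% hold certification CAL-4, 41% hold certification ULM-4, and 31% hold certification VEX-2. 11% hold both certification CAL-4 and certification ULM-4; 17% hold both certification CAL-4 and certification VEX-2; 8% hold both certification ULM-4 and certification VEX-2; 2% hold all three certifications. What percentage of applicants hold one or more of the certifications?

P(union) = 48 + 41 + 31 − 11 − 17 − 8 + 2 = 86%

86%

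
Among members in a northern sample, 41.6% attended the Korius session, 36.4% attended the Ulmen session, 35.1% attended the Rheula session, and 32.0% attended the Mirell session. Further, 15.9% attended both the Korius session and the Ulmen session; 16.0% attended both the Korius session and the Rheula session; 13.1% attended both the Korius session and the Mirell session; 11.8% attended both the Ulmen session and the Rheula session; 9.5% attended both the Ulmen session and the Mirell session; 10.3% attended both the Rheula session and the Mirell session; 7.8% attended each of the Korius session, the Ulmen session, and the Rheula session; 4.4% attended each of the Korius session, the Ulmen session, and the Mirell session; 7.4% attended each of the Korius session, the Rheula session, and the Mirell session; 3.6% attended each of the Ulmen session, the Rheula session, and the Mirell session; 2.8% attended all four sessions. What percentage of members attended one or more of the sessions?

88.9%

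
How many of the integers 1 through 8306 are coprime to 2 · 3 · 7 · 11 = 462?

4153 + 2768 + 1186 + 755 − 1384 − 593 − 377 − 395 − 251 − 107 + 197 + 125 + 53 + 35 − 17 = 6148
8306 − 6148 = 2158

2158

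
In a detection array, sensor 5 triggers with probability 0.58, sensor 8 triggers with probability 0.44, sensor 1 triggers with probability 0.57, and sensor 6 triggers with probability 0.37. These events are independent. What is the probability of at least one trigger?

Independence gives P(none) = ∏(1 − pᵢ).
P(none) = (1 − 0.58) × (1 − 0.44) × (1 − 0.57) × (1 − 0.37) = 0.42 × 0.56 × 0.43 × 0.63 = 0.06371568
P(at least one) = 1 − 0.06371568 = 0.93628432

0.93628432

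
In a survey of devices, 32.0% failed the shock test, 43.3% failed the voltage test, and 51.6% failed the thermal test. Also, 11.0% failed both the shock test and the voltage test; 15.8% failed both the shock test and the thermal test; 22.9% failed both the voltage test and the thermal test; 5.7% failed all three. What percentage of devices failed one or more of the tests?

82.9%

P(at least one) = 32.0 + 43.3 + 51.6 − 11.0 − 15.8 − 22.9 + 5.7 = 82.9%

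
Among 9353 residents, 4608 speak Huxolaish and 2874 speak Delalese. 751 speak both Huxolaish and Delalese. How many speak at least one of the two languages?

6731

Apply inclusion-exclusion:
|union| = 4608 + 2874 − 751 = 6731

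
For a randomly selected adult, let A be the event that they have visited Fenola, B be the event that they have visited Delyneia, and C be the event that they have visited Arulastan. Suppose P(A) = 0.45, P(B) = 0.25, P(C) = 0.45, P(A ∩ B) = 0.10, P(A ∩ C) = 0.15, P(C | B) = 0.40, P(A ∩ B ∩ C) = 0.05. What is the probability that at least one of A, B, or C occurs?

P(B ∩ C) = P(B)·P(C|B) = 0.25 × 0.40 = 0.10
P(A ∪ B ∪ C) = 0.45 + 0.25 + 0.45 − 0.10 − 0.15 − 0.10 + 0.05 = 0.85

0.85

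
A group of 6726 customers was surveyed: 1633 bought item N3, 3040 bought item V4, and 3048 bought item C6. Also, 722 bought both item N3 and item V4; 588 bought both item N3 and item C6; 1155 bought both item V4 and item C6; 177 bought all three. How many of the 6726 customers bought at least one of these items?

5433

By inclusion-exclusion,
|union| = 1633 + 3040 + 3048 − 722 − 588 − 1155 + 177 = 5433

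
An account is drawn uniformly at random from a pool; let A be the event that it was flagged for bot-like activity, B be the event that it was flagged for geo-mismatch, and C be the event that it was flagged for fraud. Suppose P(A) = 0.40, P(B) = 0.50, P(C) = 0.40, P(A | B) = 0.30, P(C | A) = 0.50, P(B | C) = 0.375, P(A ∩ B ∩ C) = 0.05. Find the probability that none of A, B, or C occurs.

P(A ∩ B) = P(B)·P(A|B) = 0.50 × 0.30 = 0.15
P(A ∩ C) = P(A)·P(C|A) = 0.40 × 0.50 = 0.20
P(B ∩ C) = P(C)·P(B|C) = 0.40 × 0.375 = 0.15
P(A ∪ B ∪ C) = 0.40 + 0.50 + 0.40 − 0.15 − 0.20 − 0.15 + 0.05 = 0.85
P(none) = 1 − 0.85 = 0.15

0.15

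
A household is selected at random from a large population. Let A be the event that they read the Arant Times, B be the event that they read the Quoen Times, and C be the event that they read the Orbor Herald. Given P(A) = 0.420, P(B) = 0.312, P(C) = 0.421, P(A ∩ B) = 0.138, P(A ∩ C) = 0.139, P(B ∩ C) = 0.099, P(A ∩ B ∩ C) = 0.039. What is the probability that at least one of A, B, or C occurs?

0.816

Inclusion–exclusion gives
P(A ∪ B ∪ C) = 0.420 + 0.312 + 0.421 − 0.138 − 0.139 − 0.099 + 0.039 = 0.816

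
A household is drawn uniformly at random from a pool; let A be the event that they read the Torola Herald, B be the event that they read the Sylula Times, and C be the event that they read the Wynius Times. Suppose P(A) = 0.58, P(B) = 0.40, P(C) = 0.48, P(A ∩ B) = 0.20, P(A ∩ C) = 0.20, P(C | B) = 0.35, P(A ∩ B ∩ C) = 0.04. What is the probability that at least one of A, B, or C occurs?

0.96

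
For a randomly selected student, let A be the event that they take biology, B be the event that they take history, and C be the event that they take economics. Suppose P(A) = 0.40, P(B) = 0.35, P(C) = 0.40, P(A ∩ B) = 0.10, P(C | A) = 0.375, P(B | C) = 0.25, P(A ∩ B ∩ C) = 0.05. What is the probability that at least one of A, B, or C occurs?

0.85

P(A ∩ C) = P(A)·P(C|A) = 0.40 × 0.375 = 0.15
P(B ∩ C) = P(C)·P(B|C) = 0.40 × 0.25 = 0.10
By inclusion-exclusion,
P(A ∪ B ∪ C) = 0.40 + 0.35 + 0.40 − 0.10 − 0.15 − 0.10 + 0.05 = 0.85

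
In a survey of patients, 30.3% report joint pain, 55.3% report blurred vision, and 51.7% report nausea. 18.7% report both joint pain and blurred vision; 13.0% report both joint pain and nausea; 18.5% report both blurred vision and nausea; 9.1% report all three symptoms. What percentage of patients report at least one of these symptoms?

P(≥1) = 30.3 + 55.3 + 51.7 − 18.7 − 13.0 − 18.5 + 9.1 = 96.2%

96.2%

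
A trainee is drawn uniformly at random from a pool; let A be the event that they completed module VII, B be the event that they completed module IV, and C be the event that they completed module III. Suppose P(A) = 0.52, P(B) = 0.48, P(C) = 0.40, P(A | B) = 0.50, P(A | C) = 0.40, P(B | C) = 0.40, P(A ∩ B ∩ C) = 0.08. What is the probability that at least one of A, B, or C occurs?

0.92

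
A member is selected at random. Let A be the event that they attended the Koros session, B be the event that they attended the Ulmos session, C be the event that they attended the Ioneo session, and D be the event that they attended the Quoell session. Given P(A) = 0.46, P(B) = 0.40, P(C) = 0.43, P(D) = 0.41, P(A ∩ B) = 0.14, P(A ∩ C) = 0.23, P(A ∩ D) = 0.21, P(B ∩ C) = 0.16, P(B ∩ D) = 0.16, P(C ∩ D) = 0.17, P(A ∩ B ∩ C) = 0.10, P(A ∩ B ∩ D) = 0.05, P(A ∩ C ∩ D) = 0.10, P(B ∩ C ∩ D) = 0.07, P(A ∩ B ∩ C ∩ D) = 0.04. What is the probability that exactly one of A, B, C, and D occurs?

By inclusion–exclusion (exactly-one form):
P(exactly one) = 0.46 + 0.40 + 0.43 + 0.41 − 2·0.14 − 2·0.23 − 2·0.21 − 2·0.16 − 2·0.16 − 2·0.17 + 3·0.10 + 3·0.05 + 3·0.10 + 3·0.07 − 4·0.04 = 0.36

0.36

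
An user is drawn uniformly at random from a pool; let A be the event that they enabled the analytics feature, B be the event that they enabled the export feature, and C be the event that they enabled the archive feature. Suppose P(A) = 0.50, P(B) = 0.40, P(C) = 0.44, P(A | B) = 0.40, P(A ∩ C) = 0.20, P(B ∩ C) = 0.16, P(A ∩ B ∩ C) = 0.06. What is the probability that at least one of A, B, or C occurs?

P(A ∩ B) = P(B)·P(A|B) = 0.40 × 0.40 = 0.16
P(A ∪ B ∪ C) = 0.50 + 0.40 + 0.44 − 0.16 − 0.20 − 0.16 + 0.06 = 0.88

0.88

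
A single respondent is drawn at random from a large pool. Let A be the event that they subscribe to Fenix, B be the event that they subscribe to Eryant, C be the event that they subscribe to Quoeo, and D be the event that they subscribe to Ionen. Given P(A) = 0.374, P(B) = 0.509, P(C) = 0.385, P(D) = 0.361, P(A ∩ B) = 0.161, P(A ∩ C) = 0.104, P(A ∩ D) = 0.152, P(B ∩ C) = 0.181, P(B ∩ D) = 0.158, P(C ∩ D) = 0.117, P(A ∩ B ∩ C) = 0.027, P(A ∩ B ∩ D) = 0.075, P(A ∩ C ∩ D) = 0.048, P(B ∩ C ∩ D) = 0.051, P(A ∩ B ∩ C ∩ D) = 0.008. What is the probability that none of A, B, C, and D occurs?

By inclusion–exclusion:
P(A ∪ B ∪ C ∪ D) = 0.374 + 0.509 + 0.385 + 0.361 − 0.161 − 0.104 − 0.152 − 0.181 − 0.158 − 0.117 + 0.027 + 0.075 + 0.048 + 0.051 − 0.008 = 0.949
P(none) = 1 − 0.949 = 0.051

0.051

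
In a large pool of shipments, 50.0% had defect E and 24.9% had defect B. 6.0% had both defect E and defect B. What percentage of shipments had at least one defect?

68.9%

P(≥1) = 50.0 + 24.9 − 6.0 = 68.9%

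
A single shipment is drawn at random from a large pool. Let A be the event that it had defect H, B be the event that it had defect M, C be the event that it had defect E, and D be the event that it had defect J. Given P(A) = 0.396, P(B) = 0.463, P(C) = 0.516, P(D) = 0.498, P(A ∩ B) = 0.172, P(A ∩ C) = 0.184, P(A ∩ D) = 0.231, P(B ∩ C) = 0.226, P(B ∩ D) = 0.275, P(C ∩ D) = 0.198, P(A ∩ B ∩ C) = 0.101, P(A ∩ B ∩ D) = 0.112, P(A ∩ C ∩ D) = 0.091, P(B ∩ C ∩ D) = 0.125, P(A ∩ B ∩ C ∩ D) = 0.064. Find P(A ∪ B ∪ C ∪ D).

P(A ∪ B ∪ C ∪ D) = 0.396 + 0.463 + 0.516 + 0.498 − 0.172 − 0.184 − 0.231 − 0.226 − 0.275 − 0.198 + 0.101 + 0.112 + 0.091 + 0.125 − 0.064 = 0.952

0.952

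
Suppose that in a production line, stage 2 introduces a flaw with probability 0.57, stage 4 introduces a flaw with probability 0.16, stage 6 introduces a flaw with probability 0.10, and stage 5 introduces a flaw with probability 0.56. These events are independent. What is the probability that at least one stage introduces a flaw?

0.8569648

P(none) = (1 − 0.57) × (1 − 0.16) × (1 − 0.10) × (1 − 0.56) = 0.43 × 0.84 × 0.90 × 0.44 = 0.1430352
P(at least one) = 1 − 0.1430352 = 0.8569648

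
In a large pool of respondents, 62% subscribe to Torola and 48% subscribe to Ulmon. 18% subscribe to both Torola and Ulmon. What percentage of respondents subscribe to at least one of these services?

By inclusion–exclusion:
P(≥1) = 62 + 48 − 18 = 92%

92%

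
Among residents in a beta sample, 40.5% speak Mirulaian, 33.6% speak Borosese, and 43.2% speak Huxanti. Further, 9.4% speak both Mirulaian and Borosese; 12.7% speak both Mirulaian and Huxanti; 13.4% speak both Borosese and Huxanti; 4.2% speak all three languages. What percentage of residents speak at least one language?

86.0%

P(≥1) = 40.5 + 33.6 + 43.2 − 9.4 − 12.7 − 13.4 + 4.2 = 86.0%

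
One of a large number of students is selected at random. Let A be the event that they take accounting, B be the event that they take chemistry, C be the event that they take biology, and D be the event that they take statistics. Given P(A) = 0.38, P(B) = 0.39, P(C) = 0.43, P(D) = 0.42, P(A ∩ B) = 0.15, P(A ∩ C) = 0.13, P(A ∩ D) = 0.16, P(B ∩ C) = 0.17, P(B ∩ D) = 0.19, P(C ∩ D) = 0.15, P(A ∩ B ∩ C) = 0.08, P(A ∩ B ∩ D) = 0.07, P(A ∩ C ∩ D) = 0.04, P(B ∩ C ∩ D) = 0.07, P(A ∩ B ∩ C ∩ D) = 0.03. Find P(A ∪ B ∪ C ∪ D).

P(A ∪ B ∪ C ∪ D) = 0.38 + 0.39 + 0.43 + 0.42 − 0.15 − 0.13 − 0.16 − 0.17 − 0.19 − 0.15 + 0.08 + 0.07 + 0.04 + 0.07 − 0.03 = 0.90

0.90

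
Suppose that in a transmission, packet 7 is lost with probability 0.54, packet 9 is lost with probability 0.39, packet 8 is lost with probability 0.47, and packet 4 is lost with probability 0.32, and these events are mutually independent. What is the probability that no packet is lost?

P(none) = (1 − 0.54) × (1 − 0.39) × (1 − 0.47) × (1 − 0.32) = 0.46 × 0.61 × 0.53 × 0.68 = 0.10112824

0.10112824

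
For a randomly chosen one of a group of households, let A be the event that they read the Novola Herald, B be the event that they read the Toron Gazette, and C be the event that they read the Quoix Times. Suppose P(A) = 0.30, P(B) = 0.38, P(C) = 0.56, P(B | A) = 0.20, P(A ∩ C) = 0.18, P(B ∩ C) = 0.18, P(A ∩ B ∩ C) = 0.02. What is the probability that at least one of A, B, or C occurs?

0.84

P(A ∩ B) = P(A)·P(B|A) = 0.30 × 0.20 = 0.06
P(A ∪ B ∪ C) = 0.30 + 0.38 + 0.56 − 0.06 − 0.18 − 0.18 + 0.02 = 0.84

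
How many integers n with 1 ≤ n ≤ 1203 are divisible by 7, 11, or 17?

319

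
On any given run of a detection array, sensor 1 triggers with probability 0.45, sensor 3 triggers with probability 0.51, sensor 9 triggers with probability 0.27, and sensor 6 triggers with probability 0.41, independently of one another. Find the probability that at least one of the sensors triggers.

0.88392635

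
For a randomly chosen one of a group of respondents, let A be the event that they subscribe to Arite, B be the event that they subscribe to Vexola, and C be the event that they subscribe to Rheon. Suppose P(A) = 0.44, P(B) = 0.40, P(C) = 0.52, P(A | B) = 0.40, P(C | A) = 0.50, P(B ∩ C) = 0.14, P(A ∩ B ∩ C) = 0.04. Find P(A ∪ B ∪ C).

0.88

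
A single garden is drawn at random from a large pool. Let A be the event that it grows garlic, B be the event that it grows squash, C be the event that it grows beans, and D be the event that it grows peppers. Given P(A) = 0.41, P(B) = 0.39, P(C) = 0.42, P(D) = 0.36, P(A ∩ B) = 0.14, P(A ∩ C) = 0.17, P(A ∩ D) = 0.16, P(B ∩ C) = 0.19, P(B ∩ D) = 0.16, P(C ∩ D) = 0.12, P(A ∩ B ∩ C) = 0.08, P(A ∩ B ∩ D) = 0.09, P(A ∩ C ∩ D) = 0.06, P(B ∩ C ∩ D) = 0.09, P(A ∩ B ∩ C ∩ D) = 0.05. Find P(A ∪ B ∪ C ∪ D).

Inclusion–exclusion gives
P(A ∪ B ∪ C ∪ D) = 0.41 + 0.39 + 0.42 + 0.36 − 0.14 − 0.17 − 0.16 − 0.19 − 0.16 − 0.12 + 0.08 + 0.09 + 0.06 + 0.09 − 0.05 = 0.91

0.91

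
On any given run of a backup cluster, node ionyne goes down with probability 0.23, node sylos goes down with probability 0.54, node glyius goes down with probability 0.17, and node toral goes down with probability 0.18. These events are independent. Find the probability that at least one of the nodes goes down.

Since the events are independent, P(none) is the product of the individual non-occurrence probabilities.
P(none) = (1 − 0.23) × (1 − 0.54) × (1 − 0.17) × (1 − 0.18) = 0.77 × 0.46 × 0.83 × 0.82 = 0.24106852
P(at least one) = 1 − 0.24106852 = 0.75893148

0.75893148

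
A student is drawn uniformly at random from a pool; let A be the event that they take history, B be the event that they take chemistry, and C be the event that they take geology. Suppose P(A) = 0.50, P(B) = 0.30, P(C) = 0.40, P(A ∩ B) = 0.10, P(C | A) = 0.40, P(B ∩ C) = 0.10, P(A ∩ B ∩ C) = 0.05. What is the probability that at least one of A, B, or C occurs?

P(A ∩ C) = P(A)·P(C|A) = 0.50 × 0.40 = 0.20
Inclusion–exclusion gives
P(A ∪ B ∪ C) = 0.50 + 0.30 + 0.40 − 0.10 − 0.20 − 0.10 + 0.05 = 0.85

0.85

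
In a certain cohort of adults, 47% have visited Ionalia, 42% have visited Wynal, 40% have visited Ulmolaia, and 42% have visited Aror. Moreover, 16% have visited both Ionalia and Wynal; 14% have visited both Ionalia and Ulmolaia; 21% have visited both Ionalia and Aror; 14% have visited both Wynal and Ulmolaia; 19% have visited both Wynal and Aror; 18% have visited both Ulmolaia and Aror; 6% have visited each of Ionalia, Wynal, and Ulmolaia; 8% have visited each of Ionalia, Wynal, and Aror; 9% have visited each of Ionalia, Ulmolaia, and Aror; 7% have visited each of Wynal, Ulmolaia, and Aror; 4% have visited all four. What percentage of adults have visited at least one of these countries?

95%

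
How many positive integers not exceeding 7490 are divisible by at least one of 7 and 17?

1448

floor(7490/7) + floor(7490/17) − floor(7490/119) = 1070 + 440 − 62 = 1448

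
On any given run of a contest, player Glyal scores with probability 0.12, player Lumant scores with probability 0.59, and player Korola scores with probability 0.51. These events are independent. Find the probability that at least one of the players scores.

0.823208

Independence gives P(none) = ∏(1 − pᵢ).
P(none) = (1 − 0.12) × (1 − 0.59) × (1 − 0.51) = 0.88 × 0.41 × 0.49 = 0.176792
P(at least one) = 1 − 0.176792 = 0.823208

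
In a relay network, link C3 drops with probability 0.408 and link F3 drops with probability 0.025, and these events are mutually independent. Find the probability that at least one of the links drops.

0.4228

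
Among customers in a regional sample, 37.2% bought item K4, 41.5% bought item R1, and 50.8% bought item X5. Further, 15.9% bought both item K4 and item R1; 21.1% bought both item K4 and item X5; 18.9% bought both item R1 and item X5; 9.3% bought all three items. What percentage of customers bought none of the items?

17.1%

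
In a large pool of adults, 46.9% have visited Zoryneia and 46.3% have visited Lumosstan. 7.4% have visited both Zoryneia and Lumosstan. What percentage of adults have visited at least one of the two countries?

85.8%

Inclusion–exclusion gives
P(≥1) = 46.9 + 46.3 − 7.4 = 85.8%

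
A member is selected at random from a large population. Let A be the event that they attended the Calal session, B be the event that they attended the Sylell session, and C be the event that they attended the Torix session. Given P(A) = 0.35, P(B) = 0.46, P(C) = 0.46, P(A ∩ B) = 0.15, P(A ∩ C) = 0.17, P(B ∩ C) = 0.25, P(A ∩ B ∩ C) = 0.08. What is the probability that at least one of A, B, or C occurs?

Using inclusion–exclusion:
P(A ∪ B ∪ C) = 0.35 + 0.46 + 0.46 − 0.15 − 0.17 − 0.25 + 0.08 = 0.78

0.78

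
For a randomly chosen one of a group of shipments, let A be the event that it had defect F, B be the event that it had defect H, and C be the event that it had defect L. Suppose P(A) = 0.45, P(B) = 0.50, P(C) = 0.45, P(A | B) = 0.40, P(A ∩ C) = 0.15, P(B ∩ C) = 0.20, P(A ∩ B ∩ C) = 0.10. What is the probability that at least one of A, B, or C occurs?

P(A ∩ B) = P(B)·P(A|B) = 0.50 × 0.40 = 0.20
P(A ∪ B ∪ C) = 0.45 + 0.50 + 0.45 − 0.20 − 0.15 − 0.20 + 0.10 = 0.95

0.95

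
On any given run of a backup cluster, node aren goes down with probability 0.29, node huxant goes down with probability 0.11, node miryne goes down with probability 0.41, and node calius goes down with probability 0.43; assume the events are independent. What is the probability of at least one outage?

P(none) = (1 − 0.29) × (1 − 0.11) × (1 − 0.41) × (1 − 0.43) = 0.71 × 0.89 × 0.59 × 0.57 = 0.21250797
P(at least one) = 1 − 0.21250797 = 0.78749203

0.78749203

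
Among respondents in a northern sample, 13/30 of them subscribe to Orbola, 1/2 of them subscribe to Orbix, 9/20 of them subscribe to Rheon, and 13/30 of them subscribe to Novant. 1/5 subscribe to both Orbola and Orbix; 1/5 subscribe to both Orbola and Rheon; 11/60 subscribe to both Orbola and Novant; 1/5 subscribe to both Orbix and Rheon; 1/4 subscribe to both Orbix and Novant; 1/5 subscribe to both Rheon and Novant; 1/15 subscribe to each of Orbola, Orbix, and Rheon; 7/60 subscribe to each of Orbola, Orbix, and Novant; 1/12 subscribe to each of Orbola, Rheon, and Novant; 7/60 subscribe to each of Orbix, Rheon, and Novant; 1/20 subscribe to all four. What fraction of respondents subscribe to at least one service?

Inclusion–exclusion gives
P(at least one) = 13/30 + 1/2 + 9/20 + 13/30 − 1/5 − 1/5 − 11/60 − 1/5 − 1/4 − 1/5 + 1/15 + 7/60 + 1/12 + 7/60 − 1/20 = 11/12

11/12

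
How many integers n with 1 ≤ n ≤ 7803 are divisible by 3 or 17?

2907

By inclusion-exclusion,
floor(7803/3) + floor(7803/17) − floor(7803/51) = 2601 + 459 − 153 = 2907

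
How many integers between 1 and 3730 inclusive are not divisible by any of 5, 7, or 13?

Inclusion–exclusion gives
746 + 532 + 286 − 106 − 57 − 40 + 8 = 1369
3730 − 1369 = 2361

2361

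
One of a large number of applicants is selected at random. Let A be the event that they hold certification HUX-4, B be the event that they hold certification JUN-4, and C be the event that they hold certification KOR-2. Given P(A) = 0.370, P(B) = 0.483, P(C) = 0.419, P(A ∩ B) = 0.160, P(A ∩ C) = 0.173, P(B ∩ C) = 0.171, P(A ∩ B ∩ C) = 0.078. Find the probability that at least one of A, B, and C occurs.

P(A ∪ B ∪ C) = 0.370 + 0.483 + 0.419 − 0.160 − 0.173 − 0.171 + 0.078 = 0.846

0.846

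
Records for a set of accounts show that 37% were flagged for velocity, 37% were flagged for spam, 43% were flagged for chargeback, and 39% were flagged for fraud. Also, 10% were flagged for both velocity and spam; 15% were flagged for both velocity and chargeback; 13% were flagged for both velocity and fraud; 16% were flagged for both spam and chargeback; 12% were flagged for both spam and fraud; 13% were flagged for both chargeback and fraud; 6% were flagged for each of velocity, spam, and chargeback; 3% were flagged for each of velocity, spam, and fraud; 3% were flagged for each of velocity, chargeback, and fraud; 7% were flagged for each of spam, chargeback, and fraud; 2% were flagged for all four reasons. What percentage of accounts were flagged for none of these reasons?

6%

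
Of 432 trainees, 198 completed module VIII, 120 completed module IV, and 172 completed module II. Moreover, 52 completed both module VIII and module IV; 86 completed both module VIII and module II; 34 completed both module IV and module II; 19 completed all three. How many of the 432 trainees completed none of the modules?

|union| = 198 + 120 + 172 − 52 − 86 − 34 + 19 = 337
None: 432 − 337 = 95

95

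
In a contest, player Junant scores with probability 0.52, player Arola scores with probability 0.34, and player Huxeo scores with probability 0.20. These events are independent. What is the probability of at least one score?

P(none) = (1 − 0.52) × (1 − 0.34) × (1 − 0.20) = 0.48 × 0.66 × 0.80 = 0.25344
P(at least one) = 1 − 0.25344 = 0.74656

0.74656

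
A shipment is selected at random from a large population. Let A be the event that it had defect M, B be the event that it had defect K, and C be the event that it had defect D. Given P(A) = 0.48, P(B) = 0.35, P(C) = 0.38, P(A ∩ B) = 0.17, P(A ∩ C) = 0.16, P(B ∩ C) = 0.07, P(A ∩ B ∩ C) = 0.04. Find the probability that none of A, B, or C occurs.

0.15

Inclusion–exclusion gives
P(A ∪ B ∪ C) = 0.48 + 0.35 + 0.38 − 0.17 − 0.16 − 0.07 + 0.04 = 0.85
P(none) = 1 − 0.85 = 0.15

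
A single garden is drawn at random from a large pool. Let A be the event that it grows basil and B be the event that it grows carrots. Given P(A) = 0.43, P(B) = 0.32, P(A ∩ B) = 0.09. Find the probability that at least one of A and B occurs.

0.66

By inclusion–exclusion:
P(A ∪ B) = 0.43 + 0.32 − 0.09 = 0.66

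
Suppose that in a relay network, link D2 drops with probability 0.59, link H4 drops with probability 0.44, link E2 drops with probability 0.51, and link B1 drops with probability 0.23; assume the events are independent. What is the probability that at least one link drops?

P(none) = (1 − 0.59) × (1 − 0.44) × (1 − 0.51) × (1 − 0.23) = 0.41 × 0.56 × 0.49 × 0.77 = 0.08662808
P(at least one) = 1 − 0.08662808 = 0.91337192

0.91337192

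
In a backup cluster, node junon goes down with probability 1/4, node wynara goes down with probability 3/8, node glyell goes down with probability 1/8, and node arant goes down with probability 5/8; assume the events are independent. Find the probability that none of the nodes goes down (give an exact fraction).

Since the events are independent, P(none) is the product of the individual non-occurrence probabilities.
P(none) = (1 − 1/4) × (1 − 3/8) × (1 − 1/8) × (1 − 5/8) = 3/4 × 5/8 × 7/8 × 3/8 = 315/2048

315/2048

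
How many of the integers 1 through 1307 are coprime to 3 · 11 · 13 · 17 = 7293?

Apply inclusion-exclusion:
⌊1307/3⌋ + ⌊1307/11⌋ + ⌊1307/13⌋ + ⌊1307/17⌋ − ⌊1307/33⌋ − ⌊1307/39⌋ − ⌊1307/51⌋ − ⌊1307/143⌋ − ⌊1307/187⌋ − ⌊1307/221⌋ + ⌊1307/429⌋ + ⌊1307/561⌋ + ⌊1307/663⌋ + ⌊1307/2431⌋ − ⌊1307/7293⌋ = 435 + 118 + 100 + 76 − 39 − 33 − 25 − 9 − 6 − 5 + 3 + 2 + 1 + 0 − 0 = 618
1307 − 618 = 689

689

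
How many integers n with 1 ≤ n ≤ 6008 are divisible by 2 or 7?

3433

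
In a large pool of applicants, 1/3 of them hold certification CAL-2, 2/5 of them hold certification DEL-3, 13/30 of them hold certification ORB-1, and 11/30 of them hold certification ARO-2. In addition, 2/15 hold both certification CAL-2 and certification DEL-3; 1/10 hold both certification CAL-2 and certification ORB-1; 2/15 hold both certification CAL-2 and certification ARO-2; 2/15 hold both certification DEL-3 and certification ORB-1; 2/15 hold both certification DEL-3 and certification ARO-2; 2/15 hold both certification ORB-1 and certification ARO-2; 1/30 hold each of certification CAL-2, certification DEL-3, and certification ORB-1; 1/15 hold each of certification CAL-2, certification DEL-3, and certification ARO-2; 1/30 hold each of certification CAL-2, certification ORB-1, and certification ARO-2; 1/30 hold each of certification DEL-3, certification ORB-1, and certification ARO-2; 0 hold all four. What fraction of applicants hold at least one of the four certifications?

14/15

Apply inclusion-exclusion:
P(at least one) = 1/3 + 2/5 + 13/30 + 11/30 − 2/15 − 1/10 − 2/15 − 2/15 − 2/15 − 2/15 + 1/30 + 1/15 + 1/30 + 1/30 − 0 = 14/15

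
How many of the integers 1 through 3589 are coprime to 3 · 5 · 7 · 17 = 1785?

1196 + 717 + 512 + 211 − 239 − 170 − 70 − 102 − 42 − 30 + 34 + 14 + 10 + 6 − 2 = 2045
3589 − 2045 = 1544

1544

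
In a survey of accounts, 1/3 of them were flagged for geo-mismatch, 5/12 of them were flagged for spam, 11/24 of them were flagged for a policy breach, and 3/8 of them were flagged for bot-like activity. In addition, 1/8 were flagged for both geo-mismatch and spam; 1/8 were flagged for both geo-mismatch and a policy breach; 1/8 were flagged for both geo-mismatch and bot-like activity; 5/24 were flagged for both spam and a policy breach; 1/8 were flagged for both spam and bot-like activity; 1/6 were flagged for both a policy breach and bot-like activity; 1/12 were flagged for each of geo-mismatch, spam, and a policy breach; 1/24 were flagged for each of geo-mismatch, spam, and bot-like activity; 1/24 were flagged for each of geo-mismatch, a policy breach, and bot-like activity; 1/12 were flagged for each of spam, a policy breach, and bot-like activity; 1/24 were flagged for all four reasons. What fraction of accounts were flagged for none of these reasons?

By inclusion-exclusion,
P(≥1) = 1/3 + 5/12 + 11/24 + 3/8 − 1/8 − 1/8 − 1/8 − 5/24 − 1/8 − 1/6 + 1/12 + 1/24 + 1/24 + 1/12 − 1/24 = 11/12
P(none) = 1 − 11/12 = 1/12

1/12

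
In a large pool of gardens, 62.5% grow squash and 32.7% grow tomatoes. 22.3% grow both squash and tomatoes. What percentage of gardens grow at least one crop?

72.9%

By inclusion–exclusion:
P(union) = 62.5 + 32.7 − 22.3 = 72.9%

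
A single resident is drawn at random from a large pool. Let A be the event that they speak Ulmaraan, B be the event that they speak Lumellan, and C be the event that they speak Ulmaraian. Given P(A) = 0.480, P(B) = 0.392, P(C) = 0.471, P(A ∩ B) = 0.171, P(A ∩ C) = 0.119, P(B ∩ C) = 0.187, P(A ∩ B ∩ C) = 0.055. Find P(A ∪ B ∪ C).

0.921

P(A ∪ B ∪ C) = 0.480 + 0.392 + 0.471 − 0.171 − 0.119 − 0.187 + 0.055 = 0.921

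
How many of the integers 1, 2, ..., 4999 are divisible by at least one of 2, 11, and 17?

By inclusion–exclusion:
2499 + 454 + 294 − 227 − 147 − 26 + 13 = 2860

2860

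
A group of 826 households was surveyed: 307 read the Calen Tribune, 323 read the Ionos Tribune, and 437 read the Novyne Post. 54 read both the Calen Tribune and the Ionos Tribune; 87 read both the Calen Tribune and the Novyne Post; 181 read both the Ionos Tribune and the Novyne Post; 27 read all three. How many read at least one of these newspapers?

772

Using inclusion–exclusion:
|union| = 307 + 323 + 437 − 54 − 87 − 181 + 27 = 772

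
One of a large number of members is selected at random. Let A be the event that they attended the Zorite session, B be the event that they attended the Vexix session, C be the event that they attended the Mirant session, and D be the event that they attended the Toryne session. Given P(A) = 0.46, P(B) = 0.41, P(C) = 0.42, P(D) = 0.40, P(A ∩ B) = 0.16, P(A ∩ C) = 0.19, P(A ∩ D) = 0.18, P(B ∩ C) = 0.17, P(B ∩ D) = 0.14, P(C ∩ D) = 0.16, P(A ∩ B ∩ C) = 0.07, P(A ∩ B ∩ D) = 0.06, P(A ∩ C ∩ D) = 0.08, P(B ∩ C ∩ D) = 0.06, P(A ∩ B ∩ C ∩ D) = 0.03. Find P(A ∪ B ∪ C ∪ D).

0.93

P(A ∪ B ∪ C ∪ D) = 0.46 + 0.41 + 0.42 + 0.40 − 0.16 − 0.19 − 0.18 − 0.17 − 0.14 − 0.16 + 0.07 + 0.06 + 0.08 + 0.06 − 0.03 = 0.93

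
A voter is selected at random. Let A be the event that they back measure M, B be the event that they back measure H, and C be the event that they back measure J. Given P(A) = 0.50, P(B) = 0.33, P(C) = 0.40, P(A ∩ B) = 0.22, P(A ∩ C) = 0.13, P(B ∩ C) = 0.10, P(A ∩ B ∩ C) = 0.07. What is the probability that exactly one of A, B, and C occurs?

P(exactly one) = 0.50 + 0.33 + 0.40 − 2·0.22 − 2·0.13 − 2·0.10 + 3·0.07 = 0.54

0.54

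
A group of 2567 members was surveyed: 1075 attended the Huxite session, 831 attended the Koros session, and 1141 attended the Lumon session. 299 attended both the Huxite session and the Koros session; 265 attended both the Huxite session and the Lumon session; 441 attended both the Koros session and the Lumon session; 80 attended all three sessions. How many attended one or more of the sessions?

|union| = 1075 + 831 + 1141 − 299 − 265 − 441 + 80 = 2122

2122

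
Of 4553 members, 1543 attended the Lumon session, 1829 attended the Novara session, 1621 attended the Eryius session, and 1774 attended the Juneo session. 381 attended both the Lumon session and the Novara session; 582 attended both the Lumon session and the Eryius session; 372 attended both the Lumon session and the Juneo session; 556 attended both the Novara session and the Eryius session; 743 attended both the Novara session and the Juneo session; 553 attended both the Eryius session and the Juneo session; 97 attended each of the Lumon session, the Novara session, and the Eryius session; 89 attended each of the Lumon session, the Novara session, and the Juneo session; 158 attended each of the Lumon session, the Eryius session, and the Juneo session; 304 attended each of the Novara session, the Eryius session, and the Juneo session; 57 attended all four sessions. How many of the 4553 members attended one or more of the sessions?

Inclusion–exclusion gives
N(≥1) = 1543 + 1829 + 1621 + 1774 − 381 − 582 − 372 − 556 − 743 − 553 + 97 + 89 + 158 + 304 − 57 = 4171

4171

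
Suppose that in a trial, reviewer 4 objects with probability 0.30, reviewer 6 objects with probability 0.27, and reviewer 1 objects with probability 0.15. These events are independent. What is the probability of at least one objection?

0.56565

P(none) = (1 − 0.30) × (1 − 0.27) × (1 − 0.15) = 0.70 × 0.73 × 0.85 = 0.43435
P(at least one) = 1 − 0.43435 = 0.56565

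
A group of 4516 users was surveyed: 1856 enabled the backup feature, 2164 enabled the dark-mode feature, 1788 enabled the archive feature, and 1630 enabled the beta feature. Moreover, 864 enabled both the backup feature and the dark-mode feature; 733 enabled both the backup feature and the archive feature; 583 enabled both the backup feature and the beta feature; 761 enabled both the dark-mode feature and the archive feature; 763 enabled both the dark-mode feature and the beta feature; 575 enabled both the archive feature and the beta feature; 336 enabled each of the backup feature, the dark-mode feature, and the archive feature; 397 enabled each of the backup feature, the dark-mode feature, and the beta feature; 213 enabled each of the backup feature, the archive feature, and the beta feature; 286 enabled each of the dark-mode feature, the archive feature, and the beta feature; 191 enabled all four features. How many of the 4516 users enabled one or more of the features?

4200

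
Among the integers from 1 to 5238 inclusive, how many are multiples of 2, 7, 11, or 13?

By inclusion–exclusion:
floor(5238/2) + floor(5238/7) + floor(5238/11) + floor(5238/13) − floor(5238/14) − floor(5238/22) − floor(5238/26) − floor(5238/77) − floor(5238/91) − floor(5238/143) + floor(5238/154) + floor(5238/182) + floor(5238/286) + floor(5238/1001) − floor(5238/2002) = 2619 + 748 + 476 + 402 − 374 − 238 − 201 − 68 − 57 − 36 + 34 + 28 + 18 + 5 − 2 = 3354

3354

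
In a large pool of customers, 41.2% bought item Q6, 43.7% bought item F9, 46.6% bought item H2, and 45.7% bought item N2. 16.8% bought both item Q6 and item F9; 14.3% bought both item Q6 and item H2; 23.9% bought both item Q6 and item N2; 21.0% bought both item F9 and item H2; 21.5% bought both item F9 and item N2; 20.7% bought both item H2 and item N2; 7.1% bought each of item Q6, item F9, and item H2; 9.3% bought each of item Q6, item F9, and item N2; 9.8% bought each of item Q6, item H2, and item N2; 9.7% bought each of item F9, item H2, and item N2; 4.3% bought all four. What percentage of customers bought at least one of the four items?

90.6%

Apply inclusion-exclusion:
P(≥1) = 41.2 + 43.7 + 46.6 + 45.7 − 16.8 − 14.3 − 23.9 − 21.0 − 21.5 − 20.7 + 7.1 + 9.3 + 9.8 + 9.7 − 4.3 = 90.6%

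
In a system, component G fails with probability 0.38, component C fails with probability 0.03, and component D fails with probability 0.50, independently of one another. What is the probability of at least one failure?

0.6993

P(none) = (1 − 0.38) × (1 − 0.03) × (1 − 0.50) = 0.62 × 0.97 × 0.50 = 0.3007
P(at least one) = 1 − 0.3007 = 0.6993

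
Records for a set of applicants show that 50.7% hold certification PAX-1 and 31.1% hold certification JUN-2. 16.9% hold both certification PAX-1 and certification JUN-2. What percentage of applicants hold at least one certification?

By inclusion-exclusion,
P(≥1) = 50.7 + 31.1 − 16.9 = 64.9%

64.9%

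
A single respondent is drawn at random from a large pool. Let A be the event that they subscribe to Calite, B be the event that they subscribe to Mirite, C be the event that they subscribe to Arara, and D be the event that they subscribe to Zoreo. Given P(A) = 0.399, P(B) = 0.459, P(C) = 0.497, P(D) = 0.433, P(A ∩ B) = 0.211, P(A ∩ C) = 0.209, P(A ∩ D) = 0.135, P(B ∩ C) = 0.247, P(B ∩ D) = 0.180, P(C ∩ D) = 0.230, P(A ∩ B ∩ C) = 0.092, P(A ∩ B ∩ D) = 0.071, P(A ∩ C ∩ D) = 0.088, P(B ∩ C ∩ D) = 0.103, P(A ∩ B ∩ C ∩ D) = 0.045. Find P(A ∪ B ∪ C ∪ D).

P(A ∪ B ∪ C ∪ D) = 0.399 + 0.459 + 0.497 + 0.433 − 0.211 − 0.209 − 0.135 − 0.247 − 0.180 − 0.230 + 0.092 + 0.071 + 0.088 + 0.103 − 0.045 = 0.885

0.885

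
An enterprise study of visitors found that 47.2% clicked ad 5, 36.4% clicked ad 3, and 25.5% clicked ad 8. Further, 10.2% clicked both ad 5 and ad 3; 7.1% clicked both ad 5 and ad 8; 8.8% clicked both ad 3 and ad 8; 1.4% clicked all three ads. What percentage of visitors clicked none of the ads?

By inclusion–exclusion:
P(at least one) = 47.2 + 36.4 + 25.5 − 10.2 − 7.1 − 8.8 + 1.4 = 84.4%
P(none) = 100% − 84.4% = 15.6%

15.6%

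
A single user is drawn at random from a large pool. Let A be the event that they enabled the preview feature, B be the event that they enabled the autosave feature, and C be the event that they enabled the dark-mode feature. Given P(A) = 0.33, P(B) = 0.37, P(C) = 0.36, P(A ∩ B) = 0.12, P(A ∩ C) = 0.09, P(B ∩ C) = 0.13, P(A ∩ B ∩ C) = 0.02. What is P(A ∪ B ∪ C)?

Using inclusion–exclusion:
P(A ∪ B ∪ C) = 0.33 + 0.37 + 0.36 − 0.12 − 0.09 − 0.13 + 0.02 = 0.74

0.74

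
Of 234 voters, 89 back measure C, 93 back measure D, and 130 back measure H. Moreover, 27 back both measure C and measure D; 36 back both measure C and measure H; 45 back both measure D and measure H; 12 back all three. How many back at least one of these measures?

Using inclusion–exclusion:
N(≥1) = 89 + 93 + 130 − 27 − 36 − 45 + 12 = 216

216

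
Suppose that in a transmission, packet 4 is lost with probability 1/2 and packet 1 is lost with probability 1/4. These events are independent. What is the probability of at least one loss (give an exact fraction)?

5/8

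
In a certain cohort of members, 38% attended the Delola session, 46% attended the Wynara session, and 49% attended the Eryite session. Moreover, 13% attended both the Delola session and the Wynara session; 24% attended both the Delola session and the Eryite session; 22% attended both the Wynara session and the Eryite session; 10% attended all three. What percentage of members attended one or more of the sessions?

84%

Using inclusion–exclusion:
P(union) = 38 + 46 + 49 − 13 − 24 − 22 + 10 = 84%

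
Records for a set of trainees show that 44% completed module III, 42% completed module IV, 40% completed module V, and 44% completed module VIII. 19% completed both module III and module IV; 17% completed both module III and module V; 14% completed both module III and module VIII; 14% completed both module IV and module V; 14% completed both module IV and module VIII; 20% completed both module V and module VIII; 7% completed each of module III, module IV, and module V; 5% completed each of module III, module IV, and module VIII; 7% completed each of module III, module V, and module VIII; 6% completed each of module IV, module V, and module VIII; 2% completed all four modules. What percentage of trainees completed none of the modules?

5%

By inclusion–exclusion:
P(≥1) = 44 + 42 + 40 + 44 − 19 − 17 − 14 − 14 − 14 − 20 + 7 + 5 + 7 + 6 − 2 = 95%
P(none) = 100% − 95% = 5%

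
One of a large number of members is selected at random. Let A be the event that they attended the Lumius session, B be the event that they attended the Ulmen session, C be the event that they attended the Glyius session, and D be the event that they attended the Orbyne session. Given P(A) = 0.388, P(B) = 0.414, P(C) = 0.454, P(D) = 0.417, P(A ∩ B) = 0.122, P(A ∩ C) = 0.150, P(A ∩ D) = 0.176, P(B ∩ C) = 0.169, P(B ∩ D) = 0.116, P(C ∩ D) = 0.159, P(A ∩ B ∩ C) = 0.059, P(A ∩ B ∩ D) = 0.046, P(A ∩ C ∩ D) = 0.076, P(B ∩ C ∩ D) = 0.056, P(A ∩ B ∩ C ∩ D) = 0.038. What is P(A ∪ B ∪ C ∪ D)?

Using inclusion–exclusion:
P(A ∪ B ∪ C ∪ D) = 0.388 + 0.414 + 0.454 + 0.417 − 0.122 − 0.150 − 0.176 − 0.169 − 0.116 − 0.159 + 0.059 + 0.046 + 0.076 + 0.056 − 0.038 = 0.980

0.980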